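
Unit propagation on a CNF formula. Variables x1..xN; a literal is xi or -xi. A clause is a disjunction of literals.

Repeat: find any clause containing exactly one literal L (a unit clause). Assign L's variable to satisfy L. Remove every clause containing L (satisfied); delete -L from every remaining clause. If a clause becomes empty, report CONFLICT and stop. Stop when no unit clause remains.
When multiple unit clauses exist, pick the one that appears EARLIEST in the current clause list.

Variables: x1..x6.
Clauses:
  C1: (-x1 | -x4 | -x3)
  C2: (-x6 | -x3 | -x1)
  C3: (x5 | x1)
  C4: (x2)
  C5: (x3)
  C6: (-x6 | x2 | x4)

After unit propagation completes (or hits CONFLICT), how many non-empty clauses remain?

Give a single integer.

Answer: 3

Derivation:
unit clause [2] forces x2=T; simplify:
  satisfied 2 clause(s); 4 remain; assigned so far: [2]
unit clause [3] forces x3=T; simplify:
  drop -3 from [-1, -4, -3] -> [-1, -4]
  drop -3 from [-6, -3, -1] -> [-6, -1]
  satisfied 1 clause(s); 3 remain; assigned so far: [2, 3]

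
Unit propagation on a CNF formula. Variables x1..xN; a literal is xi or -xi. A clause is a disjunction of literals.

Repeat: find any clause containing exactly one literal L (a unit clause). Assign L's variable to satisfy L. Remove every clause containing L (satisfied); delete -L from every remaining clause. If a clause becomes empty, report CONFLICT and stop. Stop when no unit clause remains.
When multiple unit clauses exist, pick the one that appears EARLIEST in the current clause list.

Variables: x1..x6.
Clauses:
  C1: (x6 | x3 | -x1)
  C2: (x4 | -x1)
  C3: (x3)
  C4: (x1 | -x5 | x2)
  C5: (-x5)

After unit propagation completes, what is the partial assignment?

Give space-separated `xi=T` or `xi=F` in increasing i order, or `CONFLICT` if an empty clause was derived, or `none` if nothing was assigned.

unit clause [3] forces x3=T; simplify:
  satisfied 2 clause(s); 3 remain; assigned so far: [3]
unit clause [-5] forces x5=F; simplify:
  satisfied 2 clause(s); 1 remain; assigned so far: [3, 5]

Answer: x3=T x5=F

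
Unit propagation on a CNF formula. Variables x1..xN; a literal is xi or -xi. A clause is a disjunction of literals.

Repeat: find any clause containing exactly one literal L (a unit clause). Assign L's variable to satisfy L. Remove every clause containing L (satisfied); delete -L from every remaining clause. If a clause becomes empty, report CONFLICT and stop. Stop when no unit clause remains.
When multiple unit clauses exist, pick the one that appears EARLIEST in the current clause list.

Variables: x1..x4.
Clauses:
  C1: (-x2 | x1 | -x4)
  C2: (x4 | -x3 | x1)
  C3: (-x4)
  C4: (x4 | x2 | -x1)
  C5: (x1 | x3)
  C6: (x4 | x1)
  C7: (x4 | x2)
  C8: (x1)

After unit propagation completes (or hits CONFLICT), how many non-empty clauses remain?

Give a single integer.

Answer: 0

Derivation:
unit clause [-4] forces x4=F; simplify:
  drop 4 from [4, -3, 1] -> [-3, 1]
  drop 4 from [4, 2, -1] -> [2, -1]
  drop 4 from [4, 1] -> [1]
  drop 4 from [4, 2] -> [2]
  satisfied 2 clause(s); 6 remain; assigned so far: [4]
unit clause [1] forces x1=T; simplify:
  drop -1 from [2, -1] -> [2]
  satisfied 4 clause(s); 2 remain; assigned so far: [1, 4]
unit clause [2] forces x2=T; simplify:
  satisfied 2 clause(s); 0 remain; assigned so far: [1, 2, 4]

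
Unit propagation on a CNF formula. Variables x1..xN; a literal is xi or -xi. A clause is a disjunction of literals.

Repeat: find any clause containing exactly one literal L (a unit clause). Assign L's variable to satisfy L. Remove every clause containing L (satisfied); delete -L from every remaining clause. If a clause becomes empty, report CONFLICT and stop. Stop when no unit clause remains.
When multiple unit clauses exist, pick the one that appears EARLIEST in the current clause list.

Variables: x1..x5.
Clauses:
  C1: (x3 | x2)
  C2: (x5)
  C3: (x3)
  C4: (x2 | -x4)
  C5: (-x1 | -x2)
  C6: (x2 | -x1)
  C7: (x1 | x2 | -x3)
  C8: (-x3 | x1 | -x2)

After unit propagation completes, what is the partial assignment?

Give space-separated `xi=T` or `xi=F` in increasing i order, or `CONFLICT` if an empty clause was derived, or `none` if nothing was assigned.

Answer: x3=T x5=T

Derivation:
unit clause [5] forces x5=T; simplify:
  satisfied 1 clause(s); 7 remain; assigned so far: [5]
unit clause [3] forces x3=T; simplify:
  drop -3 from [1, 2, -3] -> [1, 2]
  drop -3 from [-3, 1, -2] -> [1, -2]
  satisfied 2 clause(s); 5 remain; assigned so far: [3, 5]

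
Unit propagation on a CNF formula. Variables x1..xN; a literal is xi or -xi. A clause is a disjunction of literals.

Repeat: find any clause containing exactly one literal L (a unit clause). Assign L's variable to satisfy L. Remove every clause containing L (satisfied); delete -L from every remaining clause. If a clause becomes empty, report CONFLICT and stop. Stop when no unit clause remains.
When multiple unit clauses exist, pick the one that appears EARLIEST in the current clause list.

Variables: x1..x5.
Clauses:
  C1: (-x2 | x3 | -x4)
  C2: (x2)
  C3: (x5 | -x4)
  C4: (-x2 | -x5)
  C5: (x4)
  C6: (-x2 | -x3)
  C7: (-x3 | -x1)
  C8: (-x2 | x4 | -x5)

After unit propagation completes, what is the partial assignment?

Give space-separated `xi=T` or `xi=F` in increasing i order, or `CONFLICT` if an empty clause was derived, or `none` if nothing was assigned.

Answer: CONFLICT

Derivation:
unit clause [2] forces x2=T; simplify:
  drop -2 from [-2, 3, -4] -> [3, -4]
  drop -2 from [-2, -5] -> [-5]
  drop -2 from [-2, -3] -> [-3]
  drop -2 from [-2, 4, -5] -> [4, -5]
  satisfied 1 clause(s); 7 remain; assigned so far: [2]
unit clause [-5] forces x5=F; simplify:
  drop 5 from [5, -4] -> [-4]
  satisfied 2 clause(s); 5 remain; assigned so far: [2, 5]
unit clause [-4] forces x4=F; simplify:
  drop 4 from [4] -> [] (empty!)
  satisfied 2 clause(s); 3 remain; assigned so far: [2, 4, 5]
CONFLICT (empty clause)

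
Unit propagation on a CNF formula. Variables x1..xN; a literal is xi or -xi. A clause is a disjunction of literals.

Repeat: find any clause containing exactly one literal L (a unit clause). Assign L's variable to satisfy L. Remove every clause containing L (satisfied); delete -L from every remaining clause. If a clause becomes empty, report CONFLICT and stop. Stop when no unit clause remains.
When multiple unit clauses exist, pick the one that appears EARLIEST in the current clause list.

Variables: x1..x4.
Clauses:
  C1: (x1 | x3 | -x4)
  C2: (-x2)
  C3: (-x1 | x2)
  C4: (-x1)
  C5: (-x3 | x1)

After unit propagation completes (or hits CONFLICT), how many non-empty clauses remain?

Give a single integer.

unit clause [-2] forces x2=F; simplify:
  drop 2 from [-1, 2] -> [-1]
  satisfied 1 clause(s); 4 remain; assigned so far: [2]
unit clause [-1] forces x1=F; simplify:
  drop 1 from [1, 3, -4] -> [3, -4]
  drop 1 from [-3, 1] -> [-3]
  satisfied 2 clause(s); 2 remain; assigned so far: [1, 2]
unit clause [-3] forces x3=F; simplify:
  drop 3 from [3, -4] -> [-4]
  satisfied 1 clause(s); 1 remain; assigned so far: [1, 2, 3]
unit clause [-4] forces x4=F; simplify:
  satisfied 1 clause(s); 0 remain; assigned so far: [1, 2, 3, 4]

Answer: 0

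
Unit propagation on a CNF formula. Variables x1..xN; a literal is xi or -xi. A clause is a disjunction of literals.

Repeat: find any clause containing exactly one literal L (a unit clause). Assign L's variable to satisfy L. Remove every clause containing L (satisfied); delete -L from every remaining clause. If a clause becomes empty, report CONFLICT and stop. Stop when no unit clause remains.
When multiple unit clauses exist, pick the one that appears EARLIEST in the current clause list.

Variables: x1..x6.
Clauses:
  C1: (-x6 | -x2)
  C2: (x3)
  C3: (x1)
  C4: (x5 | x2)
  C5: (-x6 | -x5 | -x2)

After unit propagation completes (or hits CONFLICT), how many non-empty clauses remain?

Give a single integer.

unit clause [3] forces x3=T; simplify:
  satisfied 1 clause(s); 4 remain; assigned so far: [3]
unit clause [1] forces x1=T; simplify:
  satisfied 1 clause(s); 3 remain; assigned so far: [1, 3]

Answer: 3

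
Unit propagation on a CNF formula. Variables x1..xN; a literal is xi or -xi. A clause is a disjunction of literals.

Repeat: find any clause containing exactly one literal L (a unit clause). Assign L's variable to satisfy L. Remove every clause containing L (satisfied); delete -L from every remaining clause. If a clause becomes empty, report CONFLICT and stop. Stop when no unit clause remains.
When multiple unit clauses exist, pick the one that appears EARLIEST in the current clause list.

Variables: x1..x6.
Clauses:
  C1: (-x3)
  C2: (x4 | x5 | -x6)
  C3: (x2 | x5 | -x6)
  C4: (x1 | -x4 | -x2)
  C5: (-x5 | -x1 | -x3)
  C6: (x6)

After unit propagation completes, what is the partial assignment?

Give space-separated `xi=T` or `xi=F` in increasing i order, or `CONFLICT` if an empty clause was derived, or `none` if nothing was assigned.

unit clause [-3] forces x3=F; simplify:
  satisfied 2 clause(s); 4 remain; assigned so far: [3]
unit clause [6] forces x6=T; simplify:
  drop -6 from [4, 5, -6] -> [4, 5]
  drop -6 from [2, 5, -6] -> [2, 5]
  satisfied 1 clause(s); 3 remain; assigned so far: [3, 6]

Answer: x3=F x6=T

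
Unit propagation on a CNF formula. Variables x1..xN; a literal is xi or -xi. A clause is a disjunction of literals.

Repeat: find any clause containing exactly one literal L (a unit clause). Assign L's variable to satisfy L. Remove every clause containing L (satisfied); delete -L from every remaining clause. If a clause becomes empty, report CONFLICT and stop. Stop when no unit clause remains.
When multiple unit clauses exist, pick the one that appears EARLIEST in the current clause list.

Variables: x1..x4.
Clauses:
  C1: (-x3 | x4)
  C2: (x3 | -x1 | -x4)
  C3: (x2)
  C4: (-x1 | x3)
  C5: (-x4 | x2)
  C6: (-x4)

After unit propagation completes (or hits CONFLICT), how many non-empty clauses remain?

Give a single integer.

Answer: 0

Derivation:
unit clause [2] forces x2=T; simplify:
  satisfied 2 clause(s); 4 remain; assigned so far: [2]
unit clause [-4] forces x4=F; simplify:
  drop 4 from [-3, 4] -> [-3]
  satisfied 2 clause(s); 2 remain; assigned so far: [2, 4]
unit clause [-3] forces x3=F; simplify:
  drop 3 from [-1, 3] -> [-1]
  satisfied 1 clause(s); 1 remain; assigned so far: [2, 3, 4]
unit clause [-1] forces x1=F; simplify:
  satisfied 1 clause(s); 0 remain; assigned so far: [1, 2, 3, 4]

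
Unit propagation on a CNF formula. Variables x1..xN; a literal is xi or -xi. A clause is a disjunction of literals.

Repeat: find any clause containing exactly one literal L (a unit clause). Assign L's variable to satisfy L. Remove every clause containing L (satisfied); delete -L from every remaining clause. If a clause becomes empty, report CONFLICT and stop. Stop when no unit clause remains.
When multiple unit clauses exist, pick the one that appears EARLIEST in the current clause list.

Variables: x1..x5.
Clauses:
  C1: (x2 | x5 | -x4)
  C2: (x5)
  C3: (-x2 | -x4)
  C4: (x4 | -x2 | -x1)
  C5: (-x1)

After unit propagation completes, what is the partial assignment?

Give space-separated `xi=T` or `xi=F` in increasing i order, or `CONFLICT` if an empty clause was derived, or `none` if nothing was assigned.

unit clause [5] forces x5=T; simplify:
  satisfied 2 clause(s); 3 remain; assigned so far: [5]
unit clause [-1] forces x1=F; simplify:
  satisfied 2 clause(s); 1 remain; assigned so far: [1, 5]

Answer: x1=F x5=T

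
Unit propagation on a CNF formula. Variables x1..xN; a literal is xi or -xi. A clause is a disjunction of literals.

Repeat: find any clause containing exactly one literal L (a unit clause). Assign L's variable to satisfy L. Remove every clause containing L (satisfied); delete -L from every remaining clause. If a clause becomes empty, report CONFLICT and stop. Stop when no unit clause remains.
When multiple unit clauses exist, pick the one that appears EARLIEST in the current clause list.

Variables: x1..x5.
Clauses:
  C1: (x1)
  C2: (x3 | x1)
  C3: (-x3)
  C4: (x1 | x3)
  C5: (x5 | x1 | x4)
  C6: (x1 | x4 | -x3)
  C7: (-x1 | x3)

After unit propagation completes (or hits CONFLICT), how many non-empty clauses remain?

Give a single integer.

Answer: 0

Derivation:
unit clause [1] forces x1=T; simplify:
  drop -1 from [-1, 3] -> [3]
  satisfied 5 clause(s); 2 remain; assigned so far: [1]
unit clause [-3] forces x3=F; simplify:
  drop 3 from [3] -> [] (empty!)
  satisfied 1 clause(s); 1 remain; assigned so far: [1, 3]
CONFLICT (empty clause)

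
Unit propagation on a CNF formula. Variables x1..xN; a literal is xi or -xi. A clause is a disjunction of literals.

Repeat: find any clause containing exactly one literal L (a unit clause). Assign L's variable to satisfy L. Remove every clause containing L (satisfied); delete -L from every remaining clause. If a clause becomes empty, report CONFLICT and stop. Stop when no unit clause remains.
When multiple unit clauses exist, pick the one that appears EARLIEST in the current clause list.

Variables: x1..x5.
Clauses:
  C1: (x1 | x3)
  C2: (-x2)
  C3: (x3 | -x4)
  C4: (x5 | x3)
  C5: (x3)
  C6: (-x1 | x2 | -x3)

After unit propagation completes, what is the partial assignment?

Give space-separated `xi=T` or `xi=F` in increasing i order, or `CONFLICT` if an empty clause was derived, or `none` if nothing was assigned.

unit clause [-2] forces x2=F; simplify:
  drop 2 from [-1, 2, -3] -> [-1, -3]
  satisfied 1 clause(s); 5 remain; assigned so far: [2]
unit clause [3] forces x3=T; simplify:
  drop -3 from [-1, -3] -> [-1]
  satisfied 4 clause(s); 1 remain; assigned so far: [2, 3]
unit clause [-1] forces x1=F; simplify:
  satisfied 1 clause(s); 0 remain; assigned so far: [1, 2, 3]

Answer: x1=F x2=F x3=T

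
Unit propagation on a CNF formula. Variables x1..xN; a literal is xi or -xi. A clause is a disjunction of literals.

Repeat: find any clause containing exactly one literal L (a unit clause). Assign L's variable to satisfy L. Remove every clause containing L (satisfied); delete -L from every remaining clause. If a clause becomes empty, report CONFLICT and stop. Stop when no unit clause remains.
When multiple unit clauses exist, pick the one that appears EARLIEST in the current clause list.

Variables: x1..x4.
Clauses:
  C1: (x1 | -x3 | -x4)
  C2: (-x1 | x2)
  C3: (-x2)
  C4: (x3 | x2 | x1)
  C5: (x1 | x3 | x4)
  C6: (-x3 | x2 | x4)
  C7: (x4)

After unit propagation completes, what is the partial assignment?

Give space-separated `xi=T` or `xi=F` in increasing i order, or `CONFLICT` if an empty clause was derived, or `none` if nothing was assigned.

unit clause [-2] forces x2=F; simplify:
  drop 2 from [-1, 2] -> [-1]
  drop 2 from [3, 2, 1] -> [3, 1]
  drop 2 from [-3, 2, 4] -> [-3, 4]
  satisfied 1 clause(s); 6 remain; assigned so far: [2]
unit clause [-1] forces x1=F; simplify:
  drop 1 from [1, -3, -4] -> [-3, -4]
  drop 1 from [3, 1] -> [3]
  drop 1 from [1, 3, 4] -> [3, 4]
  satisfied 1 clause(s); 5 remain; assigned so far: [1, 2]
unit clause [3] forces x3=T; simplify:
  drop -3 from [-3, -4] -> [-4]
  drop -3 from [-3, 4] -> [4]
  satisfied 2 clause(s); 3 remain; assigned so far: [1, 2, 3]
unit clause [-4] forces x4=F; simplify:
  drop 4 from [4] -> [] (empty!)
  drop 4 from [4] -> [] (empty!)
  satisfied 1 clause(s); 2 remain; assigned so far: [1, 2, 3, 4]
CONFLICT (empty clause)

Answer: CONFLICT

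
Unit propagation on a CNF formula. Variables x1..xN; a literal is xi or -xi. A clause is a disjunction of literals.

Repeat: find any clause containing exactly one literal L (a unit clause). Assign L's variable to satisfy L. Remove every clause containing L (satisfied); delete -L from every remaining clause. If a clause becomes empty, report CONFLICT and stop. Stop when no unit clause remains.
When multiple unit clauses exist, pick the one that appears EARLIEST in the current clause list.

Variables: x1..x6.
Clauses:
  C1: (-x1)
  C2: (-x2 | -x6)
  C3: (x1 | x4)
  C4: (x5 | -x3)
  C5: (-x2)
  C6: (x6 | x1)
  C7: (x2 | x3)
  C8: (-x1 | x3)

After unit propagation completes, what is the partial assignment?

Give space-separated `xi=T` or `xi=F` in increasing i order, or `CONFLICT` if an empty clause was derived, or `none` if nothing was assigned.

unit clause [-1] forces x1=F; simplify:
  drop 1 from [1, 4] -> [4]
  drop 1 from [6, 1] -> [6]
  satisfied 2 clause(s); 6 remain; assigned so far: [1]
unit clause [4] forces x4=T; simplify:
  satisfied 1 clause(s); 5 remain; assigned so far: [1, 4]
unit clause [-2] forces x2=F; simplify:
  drop 2 from [2, 3] -> [3]
  satisfied 2 clause(s); 3 remain; assigned so far: [1, 2, 4]
unit clause [6] forces x6=T; simplify:
  satisfied 1 clause(s); 2 remain; assigned so far: [1, 2, 4, 6]
unit clause [3] forces x3=T; simplify:
  drop -3 from [5, -3] -> [5]
  satisfied 1 clause(s); 1 remain; assigned so far: [1, 2, 3, 4, 6]
unit clause [5] forces x5=T; simplify:
  satisfied 1 clause(s); 0 remain; assigned so far: [1, 2, 3, 4, 5, 6]

Answer: x1=F x2=F x3=T x4=T x5=T x6=T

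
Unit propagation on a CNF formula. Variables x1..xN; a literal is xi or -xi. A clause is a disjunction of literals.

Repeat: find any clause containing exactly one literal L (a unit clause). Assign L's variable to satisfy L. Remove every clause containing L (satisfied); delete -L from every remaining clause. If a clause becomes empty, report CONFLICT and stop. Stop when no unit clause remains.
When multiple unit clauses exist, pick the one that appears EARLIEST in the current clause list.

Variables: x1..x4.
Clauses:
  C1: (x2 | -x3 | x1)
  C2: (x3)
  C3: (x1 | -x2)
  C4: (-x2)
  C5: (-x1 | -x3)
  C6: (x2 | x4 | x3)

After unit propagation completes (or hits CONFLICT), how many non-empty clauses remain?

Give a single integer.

unit clause [3] forces x3=T; simplify:
  drop -3 from [2, -3, 1] -> [2, 1]
  drop -3 from [-1, -3] -> [-1]
  satisfied 2 clause(s); 4 remain; assigned so far: [3]
unit clause [-2] forces x2=F; simplify:
  drop 2 from [2, 1] -> [1]
  satisfied 2 clause(s); 2 remain; assigned so far: [2, 3]
unit clause [1] forces x1=T; simplify:
  drop -1 from [-1] -> [] (empty!)
  satisfied 1 clause(s); 1 remain; assigned so far: [1, 2, 3]
CONFLICT (empty clause)

Answer: 0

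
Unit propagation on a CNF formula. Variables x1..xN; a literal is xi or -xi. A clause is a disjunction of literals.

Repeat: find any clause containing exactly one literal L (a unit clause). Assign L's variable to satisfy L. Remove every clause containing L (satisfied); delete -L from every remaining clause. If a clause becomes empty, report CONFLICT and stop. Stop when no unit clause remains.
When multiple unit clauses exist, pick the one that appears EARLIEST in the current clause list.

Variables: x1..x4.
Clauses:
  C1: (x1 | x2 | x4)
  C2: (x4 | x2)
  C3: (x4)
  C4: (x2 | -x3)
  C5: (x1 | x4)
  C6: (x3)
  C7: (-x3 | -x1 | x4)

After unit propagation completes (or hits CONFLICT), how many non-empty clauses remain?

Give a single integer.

Answer: 0

Derivation:
unit clause [4] forces x4=T; simplify:
  satisfied 5 clause(s); 2 remain; assigned so far: [4]
unit clause [3] forces x3=T; simplify:
  drop -3 from [2, -3] -> [2]
  satisfied 1 clause(s); 1 remain; assigned so far: [3, 4]
unit clause [2] forces x2=T; simplify:
  satisfied 1 clause(s); 0 remain; assigned so far: [2, 3, 4]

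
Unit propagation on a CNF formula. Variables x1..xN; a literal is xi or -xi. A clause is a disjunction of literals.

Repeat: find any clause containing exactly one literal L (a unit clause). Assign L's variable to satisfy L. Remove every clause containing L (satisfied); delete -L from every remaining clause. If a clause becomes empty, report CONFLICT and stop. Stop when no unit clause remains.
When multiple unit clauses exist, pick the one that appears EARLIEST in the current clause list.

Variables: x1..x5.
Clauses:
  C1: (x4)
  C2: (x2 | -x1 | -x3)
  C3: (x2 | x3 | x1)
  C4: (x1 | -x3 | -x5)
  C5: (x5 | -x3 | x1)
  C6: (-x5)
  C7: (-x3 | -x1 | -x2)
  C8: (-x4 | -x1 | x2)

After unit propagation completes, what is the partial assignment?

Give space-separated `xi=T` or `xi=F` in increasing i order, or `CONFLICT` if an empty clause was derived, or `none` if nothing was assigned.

unit clause [4] forces x4=T; simplify:
  drop -4 from [-4, -1, 2] -> [-1, 2]
  satisfied 1 clause(s); 7 remain; assigned so far: [4]
unit clause [-5] forces x5=F; simplify:
  drop 5 from [5, -3, 1] -> [-3, 1]
  satisfied 2 clause(s); 5 remain; assigned so far: [4, 5]

Answer: x4=T x5=F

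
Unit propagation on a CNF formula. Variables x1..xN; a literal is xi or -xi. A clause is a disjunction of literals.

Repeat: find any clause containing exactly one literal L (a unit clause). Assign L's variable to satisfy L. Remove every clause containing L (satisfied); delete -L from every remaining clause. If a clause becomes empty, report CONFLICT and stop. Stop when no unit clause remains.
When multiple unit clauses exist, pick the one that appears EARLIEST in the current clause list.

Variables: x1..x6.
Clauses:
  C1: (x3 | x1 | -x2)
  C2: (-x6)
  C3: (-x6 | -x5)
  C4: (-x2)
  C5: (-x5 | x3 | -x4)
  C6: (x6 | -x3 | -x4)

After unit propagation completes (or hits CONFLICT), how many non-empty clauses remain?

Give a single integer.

unit clause [-6] forces x6=F; simplify:
  drop 6 from [6, -3, -4] -> [-3, -4]
  satisfied 2 clause(s); 4 remain; assigned so far: [6]
unit clause [-2] forces x2=F; simplify:
  satisfied 2 clause(s); 2 remain; assigned so far: [2, 6]

Answer: 2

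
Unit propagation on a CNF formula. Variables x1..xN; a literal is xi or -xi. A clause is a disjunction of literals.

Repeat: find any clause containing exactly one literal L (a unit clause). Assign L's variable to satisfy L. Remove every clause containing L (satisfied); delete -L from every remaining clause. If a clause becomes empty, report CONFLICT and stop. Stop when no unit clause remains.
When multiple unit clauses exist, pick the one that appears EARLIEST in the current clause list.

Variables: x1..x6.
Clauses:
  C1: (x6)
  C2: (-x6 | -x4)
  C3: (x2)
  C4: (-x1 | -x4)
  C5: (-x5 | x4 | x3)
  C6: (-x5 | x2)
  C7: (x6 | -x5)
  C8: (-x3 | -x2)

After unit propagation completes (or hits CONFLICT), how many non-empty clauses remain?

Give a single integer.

Answer: 0

Derivation:
unit clause [6] forces x6=T; simplify:
  drop -6 from [-6, -4] -> [-4]
  satisfied 2 clause(s); 6 remain; assigned so far: [6]
unit clause [-4] forces x4=F; simplify:
  drop 4 from [-5, 4, 3] -> [-5, 3]
  satisfied 2 clause(s); 4 remain; assigned so far: [4, 6]
unit clause [2] forces x2=T; simplify:
  drop -2 from [-3, -2] -> [-3]
  satisfied 2 clause(s); 2 remain; assigned so far: [2, 4, 6]
unit clause [-3] forces x3=F; simplify:
  drop 3 from [-5, 3] -> [-5]
  satisfied 1 clause(s); 1 remain; assigned so far: [2, 3, 4, 6]
unit clause [-5] forces x5=F; simplify:
  satisfied 1 clause(s); 0 remain; assigned so far: [2, 3, 4, 5, 6]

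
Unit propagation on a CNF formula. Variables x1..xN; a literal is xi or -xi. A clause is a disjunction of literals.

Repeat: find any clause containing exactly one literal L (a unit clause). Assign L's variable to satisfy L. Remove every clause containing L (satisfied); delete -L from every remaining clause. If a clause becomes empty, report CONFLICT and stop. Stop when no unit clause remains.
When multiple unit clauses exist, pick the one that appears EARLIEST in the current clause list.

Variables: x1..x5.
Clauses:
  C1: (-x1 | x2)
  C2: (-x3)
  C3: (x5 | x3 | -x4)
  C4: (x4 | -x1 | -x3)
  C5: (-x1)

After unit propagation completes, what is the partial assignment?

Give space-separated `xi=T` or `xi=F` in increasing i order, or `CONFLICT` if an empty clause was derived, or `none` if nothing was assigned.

Answer: x1=F x3=F

Derivation:
unit clause [-3] forces x3=F; simplify:
  drop 3 from [5, 3, -4] -> [5, -4]
  satisfied 2 clause(s); 3 remain; assigned so far: [3]
unit clause [-1] forces x1=F; simplify:
  satisfied 2 clause(s); 1 remain; assigned so far: [1, 3]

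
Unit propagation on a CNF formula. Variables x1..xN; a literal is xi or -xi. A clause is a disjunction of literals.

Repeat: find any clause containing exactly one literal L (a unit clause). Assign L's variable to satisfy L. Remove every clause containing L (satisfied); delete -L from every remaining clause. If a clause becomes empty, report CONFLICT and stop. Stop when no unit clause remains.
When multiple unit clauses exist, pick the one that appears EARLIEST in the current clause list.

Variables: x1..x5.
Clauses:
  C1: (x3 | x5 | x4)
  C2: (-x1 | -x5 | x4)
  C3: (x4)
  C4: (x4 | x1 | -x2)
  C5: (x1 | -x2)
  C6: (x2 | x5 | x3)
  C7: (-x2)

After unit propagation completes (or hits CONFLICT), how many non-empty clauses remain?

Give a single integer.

unit clause [4] forces x4=T; simplify:
  satisfied 4 clause(s); 3 remain; assigned so far: [4]
unit clause [-2] forces x2=F; simplify:
  drop 2 from [2, 5, 3] -> [5, 3]
  satisfied 2 clause(s); 1 remain; assigned so far: [2, 4]

Answer: 1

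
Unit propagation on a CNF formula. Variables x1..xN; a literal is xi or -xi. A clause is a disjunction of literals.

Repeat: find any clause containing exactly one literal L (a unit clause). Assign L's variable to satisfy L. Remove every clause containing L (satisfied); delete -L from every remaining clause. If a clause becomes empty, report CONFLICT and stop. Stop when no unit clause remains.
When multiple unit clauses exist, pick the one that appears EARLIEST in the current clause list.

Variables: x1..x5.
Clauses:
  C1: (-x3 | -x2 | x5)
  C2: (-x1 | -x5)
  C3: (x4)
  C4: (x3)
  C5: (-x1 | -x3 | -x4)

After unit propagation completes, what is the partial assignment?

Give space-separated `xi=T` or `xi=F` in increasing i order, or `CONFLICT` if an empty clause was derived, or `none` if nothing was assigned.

Answer: x1=F x3=T x4=T

Derivation:
unit clause [4] forces x4=T; simplify:
  drop -4 from [-1, -3, -4] -> [-1, -3]
  satisfied 1 clause(s); 4 remain; assigned so far: [4]
unit clause [3] forces x3=T; simplify:
  drop -3 from [-3, -2, 5] -> [-2, 5]
  drop -3 from [-1, -3] -> [-1]
  satisfied 1 clause(s); 3 remain; assigned so far: [3, 4]
unit clause [-1] forces x1=F; simplify:
  satisfied 2 clause(s); 1 remain; assigned so far: [1, 3, 4]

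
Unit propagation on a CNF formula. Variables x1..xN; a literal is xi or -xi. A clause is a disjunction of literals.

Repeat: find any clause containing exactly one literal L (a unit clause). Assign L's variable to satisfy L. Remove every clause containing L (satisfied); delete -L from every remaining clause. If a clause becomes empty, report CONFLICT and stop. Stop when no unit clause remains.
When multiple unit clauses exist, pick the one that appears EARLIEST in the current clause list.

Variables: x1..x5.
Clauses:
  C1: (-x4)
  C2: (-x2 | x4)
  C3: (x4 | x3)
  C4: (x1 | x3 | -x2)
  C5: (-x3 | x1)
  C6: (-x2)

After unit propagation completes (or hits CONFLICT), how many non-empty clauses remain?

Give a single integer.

unit clause [-4] forces x4=F; simplify:
  drop 4 from [-2, 4] -> [-2]
  drop 4 from [4, 3] -> [3]
  satisfied 1 clause(s); 5 remain; assigned so far: [4]
unit clause [-2] forces x2=F; simplify:
  satisfied 3 clause(s); 2 remain; assigned so far: [2, 4]
unit clause [3] forces x3=T; simplify:
  drop -3 from [-3, 1] -> [1]
  satisfied 1 clause(s); 1 remain; assigned so far: [2, 3, 4]
unit clause [1] forces x1=T; simplify:
  satisfied 1 clause(s); 0 remain; assigned so far: [1, 2, 3, 4]

Answer: 0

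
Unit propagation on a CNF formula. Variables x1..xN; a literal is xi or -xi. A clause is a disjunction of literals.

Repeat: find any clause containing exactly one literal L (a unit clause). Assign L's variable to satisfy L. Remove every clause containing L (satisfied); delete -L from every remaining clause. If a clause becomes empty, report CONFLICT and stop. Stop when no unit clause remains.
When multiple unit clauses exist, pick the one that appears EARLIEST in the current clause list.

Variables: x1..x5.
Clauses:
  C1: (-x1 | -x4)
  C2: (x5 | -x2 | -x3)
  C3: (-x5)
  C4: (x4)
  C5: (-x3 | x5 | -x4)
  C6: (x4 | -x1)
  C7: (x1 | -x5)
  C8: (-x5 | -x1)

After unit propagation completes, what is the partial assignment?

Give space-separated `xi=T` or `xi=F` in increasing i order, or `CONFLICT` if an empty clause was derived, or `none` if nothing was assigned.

unit clause [-5] forces x5=F; simplify:
  drop 5 from [5, -2, -3] -> [-2, -3]
  drop 5 from [-3, 5, -4] -> [-3, -4]
  satisfied 3 clause(s); 5 remain; assigned so far: [5]
unit clause [4] forces x4=T; simplify:
  drop -4 from [-1, -4] -> [-1]
  drop -4 from [-3, -4] -> [-3]
  satisfied 2 clause(s); 3 remain; assigned so far: [4, 5]
unit clause [-1] forces x1=F; simplify:
  satisfied 1 clause(s); 2 remain; assigned so far: [1, 4, 5]
unit clause [-3] forces x3=F; simplify:
  satisfied 2 clause(s); 0 remain; assigned so far: [1, 3, 4, 5]

Answer: x1=F x3=F x4=T x5=F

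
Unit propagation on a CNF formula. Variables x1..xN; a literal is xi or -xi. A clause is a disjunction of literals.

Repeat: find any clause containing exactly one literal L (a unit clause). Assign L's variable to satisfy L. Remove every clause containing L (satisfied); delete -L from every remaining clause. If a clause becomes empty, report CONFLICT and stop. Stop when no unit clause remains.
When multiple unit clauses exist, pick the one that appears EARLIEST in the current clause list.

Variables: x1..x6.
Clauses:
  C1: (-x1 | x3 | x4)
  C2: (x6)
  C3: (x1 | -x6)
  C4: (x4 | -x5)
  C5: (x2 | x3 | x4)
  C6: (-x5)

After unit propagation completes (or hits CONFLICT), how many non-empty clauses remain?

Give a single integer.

Answer: 2

Derivation:
unit clause [6] forces x6=T; simplify:
  drop -6 from [1, -6] -> [1]
  satisfied 1 clause(s); 5 remain; assigned so far: [6]
unit clause [1] forces x1=T; simplify:
  drop -1 from [-1, 3, 4] -> [3, 4]
  satisfied 1 clause(s); 4 remain; assigned so far: [1, 6]
unit clause [-5] forces x5=F; simplify:
  satisfied 2 clause(s); 2 remain; assigned so far: [1, 5, 6]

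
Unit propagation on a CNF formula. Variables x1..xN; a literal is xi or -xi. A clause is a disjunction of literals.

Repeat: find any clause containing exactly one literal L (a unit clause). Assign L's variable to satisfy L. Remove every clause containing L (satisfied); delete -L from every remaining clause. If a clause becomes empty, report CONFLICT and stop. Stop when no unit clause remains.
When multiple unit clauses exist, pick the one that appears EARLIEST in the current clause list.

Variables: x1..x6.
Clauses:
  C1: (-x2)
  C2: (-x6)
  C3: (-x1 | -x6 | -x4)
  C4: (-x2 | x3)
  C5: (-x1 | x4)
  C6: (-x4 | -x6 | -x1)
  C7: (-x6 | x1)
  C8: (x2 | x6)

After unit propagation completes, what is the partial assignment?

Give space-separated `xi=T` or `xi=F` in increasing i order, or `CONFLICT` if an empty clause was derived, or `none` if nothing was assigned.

unit clause [-2] forces x2=F; simplify:
  drop 2 from [2, 6] -> [6]
  satisfied 2 clause(s); 6 remain; assigned so far: [2]
unit clause [-6] forces x6=F; simplify:
  drop 6 from [6] -> [] (empty!)
  satisfied 4 clause(s); 2 remain; assigned so far: [2, 6]
CONFLICT (empty clause)

Answer: CONFLICT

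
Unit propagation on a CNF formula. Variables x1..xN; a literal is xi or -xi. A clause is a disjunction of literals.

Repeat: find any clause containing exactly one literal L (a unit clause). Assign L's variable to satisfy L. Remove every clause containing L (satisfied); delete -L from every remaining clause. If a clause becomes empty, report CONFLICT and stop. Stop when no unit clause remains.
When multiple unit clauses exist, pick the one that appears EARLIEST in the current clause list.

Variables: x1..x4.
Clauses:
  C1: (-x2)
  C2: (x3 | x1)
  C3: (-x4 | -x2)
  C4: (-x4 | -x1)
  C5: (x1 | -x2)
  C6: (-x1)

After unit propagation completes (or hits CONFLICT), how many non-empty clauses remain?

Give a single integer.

unit clause [-2] forces x2=F; simplify:
  satisfied 3 clause(s); 3 remain; assigned so far: [2]
unit clause [-1] forces x1=F; simplify:
  drop 1 from [3, 1] -> [3]
  satisfied 2 clause(s); 1 remain; assigned so far: [1, 2]
unit clause [3] forces x3=T; simplify:
  satisfied 1 clause(s); 0 remain; assigned so far: [1, 2, 3]

Answer: 0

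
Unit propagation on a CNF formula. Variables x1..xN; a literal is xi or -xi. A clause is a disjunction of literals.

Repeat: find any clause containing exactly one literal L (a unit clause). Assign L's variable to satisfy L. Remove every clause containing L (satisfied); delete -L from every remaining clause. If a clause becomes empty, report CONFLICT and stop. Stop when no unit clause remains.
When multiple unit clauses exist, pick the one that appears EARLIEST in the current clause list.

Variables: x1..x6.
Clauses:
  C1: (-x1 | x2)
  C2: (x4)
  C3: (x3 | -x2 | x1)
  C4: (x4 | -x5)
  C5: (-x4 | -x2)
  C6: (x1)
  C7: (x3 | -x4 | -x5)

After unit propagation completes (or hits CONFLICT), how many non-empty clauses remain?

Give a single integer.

unit clause [4] forces x4=T; simplify:
  drop -4 from [-4, -2] -> [-2]
  drop -4 from [3, -4, -5] -> [3, -5]
  satisfied 2 clause(s); 5 remain; assigned so far: [4]
unit clause [-2] forces x2=F; simplify:
  drop 2 from [-1, 2] -> [-1]
  satisfied 2 clause(s); 3 remain; assigned so far: [2, 4]
unit clause [-1] forces x1=F; simplify:
  drop 1 from [1] -> [] (empty!)
  satisfied 1 clause(s); 2 remain; assigned so far: [1, 2, 4]
CONFLICT (empty clause)

Answer: 1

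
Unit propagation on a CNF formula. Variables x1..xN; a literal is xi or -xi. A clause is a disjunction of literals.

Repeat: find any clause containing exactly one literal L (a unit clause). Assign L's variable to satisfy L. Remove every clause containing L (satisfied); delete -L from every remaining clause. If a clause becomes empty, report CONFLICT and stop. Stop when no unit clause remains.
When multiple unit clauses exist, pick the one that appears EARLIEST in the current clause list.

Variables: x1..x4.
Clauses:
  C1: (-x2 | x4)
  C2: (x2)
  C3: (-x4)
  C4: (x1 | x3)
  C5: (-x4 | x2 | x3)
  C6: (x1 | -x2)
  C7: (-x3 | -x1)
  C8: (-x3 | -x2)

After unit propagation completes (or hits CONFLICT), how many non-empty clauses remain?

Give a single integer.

Answer: 4

Derivation:
unit clause [2] forces x2=T; simplify:
  drop -2 from [-2, 4] -> [4]
  drop -2 from [1, -2] -> [1]
  drop -2 from [-3, -2] -> [-3]
  satisfied 2 clause(s); 6 remain; assigned so far: [2]
unit clause [4] forces x4=T; simplify:
  drop -4 from [-4] -> [] (empty!)
  satisfied 1 clause(s); 5 remain; assigned so far: [2, 4]
CONFLICT (empty clause)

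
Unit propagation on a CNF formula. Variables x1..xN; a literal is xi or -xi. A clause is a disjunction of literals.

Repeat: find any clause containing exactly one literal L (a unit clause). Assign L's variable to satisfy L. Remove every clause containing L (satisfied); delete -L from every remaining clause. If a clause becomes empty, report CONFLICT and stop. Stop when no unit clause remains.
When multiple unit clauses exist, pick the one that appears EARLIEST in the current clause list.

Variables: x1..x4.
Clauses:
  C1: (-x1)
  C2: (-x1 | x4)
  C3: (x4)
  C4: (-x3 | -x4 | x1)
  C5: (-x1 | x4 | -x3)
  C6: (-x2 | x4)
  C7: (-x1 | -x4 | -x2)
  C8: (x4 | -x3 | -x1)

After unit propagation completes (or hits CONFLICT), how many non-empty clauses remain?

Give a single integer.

Answer: 0

Derivation:
unit clause [-1] forces x1=F; simplify:
  drop 1 from [-3, -4, 1] -> [-3, -4]
  satisfied 5 clause(s); 3 remain; assigned so far: [1]
unit clause [4] forces x4=T; simplify:
  drop -4 from [-3, -4] -> [-3]
  satisfied 2 clause(s); 1 remain; assigned so far: [1, 4]
unit clause [-3] forces x3=F; simplify:
  satisfied 1 clause(s); 0 remain; assigned so far: [1, 3, 4]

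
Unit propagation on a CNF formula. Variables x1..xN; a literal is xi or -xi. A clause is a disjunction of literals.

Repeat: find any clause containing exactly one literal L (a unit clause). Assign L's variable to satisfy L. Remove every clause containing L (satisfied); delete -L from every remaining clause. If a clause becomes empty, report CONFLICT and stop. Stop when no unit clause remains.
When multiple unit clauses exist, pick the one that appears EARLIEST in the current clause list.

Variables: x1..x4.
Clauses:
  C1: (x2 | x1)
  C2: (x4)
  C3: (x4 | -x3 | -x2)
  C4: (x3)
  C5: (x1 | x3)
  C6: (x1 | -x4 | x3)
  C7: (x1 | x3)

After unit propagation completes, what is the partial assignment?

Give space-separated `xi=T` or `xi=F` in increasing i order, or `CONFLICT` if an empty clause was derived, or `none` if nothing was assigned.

Answer: x3=T x4=T

Derivation:
unit clause [4] forces x4=T; simplify:
  drop -4 from [1, -4, 3] -> [1, 3]
  satisfied 2 clause(s); 5 remain; assigned so far: [4]
unit clause [3] forces x3=T; simplify:
  satisfied 4 clause(s); 1 remain; assigned so far: [3, 4]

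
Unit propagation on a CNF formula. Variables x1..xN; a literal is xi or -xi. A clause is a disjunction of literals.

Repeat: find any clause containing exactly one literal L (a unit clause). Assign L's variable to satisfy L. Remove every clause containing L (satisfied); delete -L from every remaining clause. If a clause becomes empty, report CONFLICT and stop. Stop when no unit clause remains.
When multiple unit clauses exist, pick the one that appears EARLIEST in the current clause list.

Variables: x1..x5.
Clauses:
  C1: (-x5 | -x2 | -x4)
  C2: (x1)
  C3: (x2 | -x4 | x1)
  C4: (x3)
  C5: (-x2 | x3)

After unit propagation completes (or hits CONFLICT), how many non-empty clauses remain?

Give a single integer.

unit clause [1] forces x1=T; simplify:
  satisfied 2 clause(s); 3 remain; assigned so far: [1]
unit clause [3] forces x3=T; simplify:
  satisfied 2 clause(s); 1 remain; assigned so far: [1, 3]

Answer: 1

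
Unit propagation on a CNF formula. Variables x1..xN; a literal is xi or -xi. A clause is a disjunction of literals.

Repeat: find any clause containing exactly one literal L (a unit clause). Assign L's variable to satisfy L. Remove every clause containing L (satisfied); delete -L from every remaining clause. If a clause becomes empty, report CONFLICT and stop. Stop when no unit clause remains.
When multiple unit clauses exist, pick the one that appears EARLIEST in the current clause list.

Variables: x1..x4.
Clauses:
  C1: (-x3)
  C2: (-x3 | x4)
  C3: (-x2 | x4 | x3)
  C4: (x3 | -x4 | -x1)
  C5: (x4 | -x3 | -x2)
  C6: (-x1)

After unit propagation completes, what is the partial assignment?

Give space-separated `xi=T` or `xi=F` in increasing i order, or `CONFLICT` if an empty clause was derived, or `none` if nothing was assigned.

unit clause [-3] forces x3=F; simplify:
  drop 3 from [-2, 4, 3] -> [-2, 4]
  drop 3 from [3, -4, -1] -> [-4, -1]
  satisfied 3 clause(s); 3 remain; assigned so far: [3]
unit clause [-1] forces x1=F; simplify:
  satisfied 2 clause(s); 1 remain; assigned so far: [1, 3]

Answer: x1=F x3=F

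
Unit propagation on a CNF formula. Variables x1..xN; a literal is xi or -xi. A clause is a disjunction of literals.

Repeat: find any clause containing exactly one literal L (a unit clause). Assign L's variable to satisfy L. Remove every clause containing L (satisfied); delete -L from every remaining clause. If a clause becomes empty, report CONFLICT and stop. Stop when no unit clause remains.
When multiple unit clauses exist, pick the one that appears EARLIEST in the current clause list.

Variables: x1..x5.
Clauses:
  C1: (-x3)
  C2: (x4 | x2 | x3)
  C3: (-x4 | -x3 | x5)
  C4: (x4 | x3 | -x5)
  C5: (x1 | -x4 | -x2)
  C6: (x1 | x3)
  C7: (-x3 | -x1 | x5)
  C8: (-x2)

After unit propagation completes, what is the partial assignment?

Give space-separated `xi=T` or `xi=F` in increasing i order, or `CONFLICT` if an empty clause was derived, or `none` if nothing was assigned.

Answer: x1=T x2=F x3=F x4=T

Derivation:
unit clause [-3] forces x3=F; simplify:
  drop 3 from [4, 2, 3] -> [4, 2]
  drop 3 from [4, 3, -5] -> [4, -5]
  drop 3 from [1, 3] -> [1]
  satisfied 3 clause(s); 5 remain; assigned so far: [3]
unit clause [1] forces x1=T; simplify:
  satisfied 2 clause(s); 3 remain; assigned so far: [1, 3]
unit clause [-2] forces x2=F; simplify:
  drop 2 from [4, 2] -> [4]
  satisfied 1 clause(s); 2 remain; assigned so far: [1, 2, 3]
unit clause [4] forces x4=T; simplify:
  satisfied 2 clause(s); 0 remain; assigned so far: [1, 2, 3, 4]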